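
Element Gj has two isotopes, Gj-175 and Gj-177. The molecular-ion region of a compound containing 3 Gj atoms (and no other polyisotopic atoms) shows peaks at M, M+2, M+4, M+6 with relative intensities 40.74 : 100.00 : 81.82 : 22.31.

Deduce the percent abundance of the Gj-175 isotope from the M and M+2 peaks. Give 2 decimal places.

55.00%

Let p = fractional abundance of Gj-175. I(M+2)/I(M) = [C(3,1)·p^2·(1−p)] / p^3 = 3·(1−p)/p = 100.00/40.74 = 2.4546
(1−p)/p = 2.4546/3 = 0.8182  ⇒  p = 1/(1 + 0.8182) = 0.5500
Gj-175: 55.00%, Gj-177: 45.00%.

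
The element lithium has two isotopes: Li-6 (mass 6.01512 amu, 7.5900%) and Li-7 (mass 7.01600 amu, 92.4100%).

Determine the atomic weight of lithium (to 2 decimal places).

Ar = Σ fᵢ·mᵢ = 0.075900 × 6.01512 + 0.924100 × 7.01600
= 0.456548 + 6.483486 = 6.940034 amu

6.94 amu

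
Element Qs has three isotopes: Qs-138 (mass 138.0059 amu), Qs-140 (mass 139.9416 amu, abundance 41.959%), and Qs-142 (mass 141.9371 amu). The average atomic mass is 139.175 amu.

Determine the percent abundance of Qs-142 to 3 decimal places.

9.079%

Let x and y be the fractions of Qs-138 and Qs-142. Then x + y = 1 − 0.41959 = 0.58041 and 138.0059x + 141.9371y = 139.175 − 0.41959×139.9416 = 80.456904056.
Substituting: 138.0059x + 141.9371(0.58041 − x) = 80.456904056
(138.0059 − 141.9371)x = -1.924808155  ⇒  x = 0.48962, y = 0.09079
Qs-138: 48.962%, Qs-142: 9.079%.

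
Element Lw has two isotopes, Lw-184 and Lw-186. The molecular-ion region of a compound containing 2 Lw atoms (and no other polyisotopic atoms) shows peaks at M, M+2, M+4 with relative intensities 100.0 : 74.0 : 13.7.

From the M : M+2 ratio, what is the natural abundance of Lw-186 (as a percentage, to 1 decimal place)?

27.0%

If p is the fraction of Lw that is Lw-184, then I(M+2)/I(M) = [C(2,1)·p^1·(1−p)] / p^2 = 2·(1−p)/p = 74.0/100.0 = 0.7400
(1−p)/p = 0.7400/2 = 0.3700  ⇒  p = 1/(1 + 0.3700) = 0.7299
Lw-184: 73.0%, Lw-186: 27.0%.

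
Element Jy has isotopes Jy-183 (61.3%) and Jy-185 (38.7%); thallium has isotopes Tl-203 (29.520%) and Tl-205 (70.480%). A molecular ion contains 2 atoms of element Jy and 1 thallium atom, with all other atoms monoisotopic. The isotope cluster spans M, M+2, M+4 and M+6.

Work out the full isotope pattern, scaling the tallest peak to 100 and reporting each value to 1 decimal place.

27.4 : 100.0 : 93.5 : 26.1

Element Jy pattern (n=2): 0.375769 : 0.474462 : 0.149769
Thallium pattern (n=1): 0.2952 : 0.7048
Convolve the two distributions (both contribute in 2-u steps):
  M: 0.375769×0.2952 = 0.110927
  M+2: 0.375769×0.7048 + 0.474462×0.2952 = 0.404903
  M+4: 0.474462×0.7048 + 0.149769×0.2952 = 0.378613
  M+6: 0.149769×0.7048 = 0.105557
Scale to base peak (0.404903) = 100: 27.4 : 100.0 : 93.5 : 26.1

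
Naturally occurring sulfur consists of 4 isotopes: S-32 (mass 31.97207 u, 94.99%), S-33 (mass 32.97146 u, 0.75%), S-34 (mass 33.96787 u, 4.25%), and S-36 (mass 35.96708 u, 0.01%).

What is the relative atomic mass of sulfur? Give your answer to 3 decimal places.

32.065 u

Ar = Σ fᵢ·mᵢ = 0.9499 × 31.97207 + 0.0075 × 32.97146 + 0.0425 × 33.96787 + 0.0001 × 35.96708
= 30.370269 + 0.247286 + 1.443634 + 0.003597 = 32.064786 u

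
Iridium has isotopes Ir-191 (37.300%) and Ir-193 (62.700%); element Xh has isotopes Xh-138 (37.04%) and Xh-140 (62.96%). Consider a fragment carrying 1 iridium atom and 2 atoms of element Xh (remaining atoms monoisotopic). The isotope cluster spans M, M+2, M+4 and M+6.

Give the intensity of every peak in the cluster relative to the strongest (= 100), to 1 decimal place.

11.6 : 59.0 : 100.0 : 56.4

Iridium pattern (n=1): 0.3730 : 0.6270
Element Xh pattern (n=2): 0.13719616 : 0.46640768 : 0.39639616
Convolve the two distributions (both contribute in 2-u steps):
  M: 0.3730×0.13719616 = 0.051174
  M+2: 0.3730×0.46640768 + 0.6270×0.13719616 = 0.259992
  M+4: 0.3730×0.39639616 + 0.6270×0.46640768 = 0.440293
  M+6: 0.6270×0.39639616 = 0.248540
Scale to base peak (0.440293) = 100: 11.6 : 59.0 : 100.0 : 56.4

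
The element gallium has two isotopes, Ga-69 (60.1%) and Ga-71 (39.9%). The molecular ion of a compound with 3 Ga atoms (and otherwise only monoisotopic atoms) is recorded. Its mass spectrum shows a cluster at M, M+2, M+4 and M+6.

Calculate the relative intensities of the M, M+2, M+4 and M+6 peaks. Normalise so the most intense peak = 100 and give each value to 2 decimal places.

Expanding (0.601 + 0.399)^3:
P(M) = 0.601^3 = 0.217082
P(M+2) = 3 × 0.601^2 × 0.399^1 = 0.432358
P(M+4) = 3 × 0.601^1 × 0.399^2 = 0.287039
P(M+6) = 0.399^3 = 0.063521
The M+2 peak is largest (0.432358); scaling to 100 gives 50.21 : 100.00 : 66.39 : 14.69.

50.21 : 100.00 : 66.39 : 14.69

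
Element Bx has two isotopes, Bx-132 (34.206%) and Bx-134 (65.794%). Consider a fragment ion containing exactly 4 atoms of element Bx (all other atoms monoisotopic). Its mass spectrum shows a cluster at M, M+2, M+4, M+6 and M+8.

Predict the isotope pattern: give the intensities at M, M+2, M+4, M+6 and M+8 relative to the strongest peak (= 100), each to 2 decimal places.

Each Bx atom is independently Bx-132 (p = 0.34206) or Bx-134 (q = 0.65794); the cluster is the binomial expansion (p + q)^4.
P(M) = 0.34206^4 = 0.013690
P(M+2) = 4 × 0.34206^3 × 0.65794^1 = 0.105330
P(M+4) = 6 × 0.34206^2 × 0.65794^2 = 0.303898
P(M+6) = 4 × 0.34206^1 × 0.65794^3 = 0.389692
P(M+8) = 0.65794^4 = 0.187389
The M+6 peak is largest (0.389692); scaling to 100 gives 3.51 : 27.03 : 77.98 : 100.00 : 48.09.

3.51 : 27.03 : 77.98 : 100.00 : 48.09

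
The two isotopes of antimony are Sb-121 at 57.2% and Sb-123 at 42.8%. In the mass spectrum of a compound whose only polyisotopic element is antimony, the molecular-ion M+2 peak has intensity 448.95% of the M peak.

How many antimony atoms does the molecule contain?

For n independent Sb atoms, I(M+2)/I(M) = n · (abundance Sb-123) / (abundance Sb-121) = n · 0.428/0.572.
n = 4.4895 × 0.572/0.428 = 6.00 ≈ 6

6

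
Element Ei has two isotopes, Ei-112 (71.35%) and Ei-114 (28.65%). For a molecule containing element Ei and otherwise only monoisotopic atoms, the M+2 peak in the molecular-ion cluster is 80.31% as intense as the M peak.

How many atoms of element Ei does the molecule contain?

2

For n independent Ei atoms, I(M+2)/I(M) = n · (abundance Ei-114) / (abundance Ei-112) = n · 0.2865/0.7135.
n = 0.8031 × 0.7135/0.2865 = 2.00 ≈ 2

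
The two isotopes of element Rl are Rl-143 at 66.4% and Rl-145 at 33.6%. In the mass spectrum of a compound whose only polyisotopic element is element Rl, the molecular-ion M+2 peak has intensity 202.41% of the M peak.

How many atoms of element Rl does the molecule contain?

For n independent Rl atoms, I(M+2)/I(M) = n · (abundance Rl-145) / (abundance Rl-143) = n · 0.336/0.664.
n = 2.0241 × 0.664/0.336 = 4.00 ≈ 4

4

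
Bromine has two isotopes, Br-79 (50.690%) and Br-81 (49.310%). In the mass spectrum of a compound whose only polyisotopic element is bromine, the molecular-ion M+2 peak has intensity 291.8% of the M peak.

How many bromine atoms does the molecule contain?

3

The M+2/M ratio from n Br atoms is n · q/p = n · 0.49310/0.50690.
n = 2.918 × 0.50690/0.49310 = 3.00 ≈ 3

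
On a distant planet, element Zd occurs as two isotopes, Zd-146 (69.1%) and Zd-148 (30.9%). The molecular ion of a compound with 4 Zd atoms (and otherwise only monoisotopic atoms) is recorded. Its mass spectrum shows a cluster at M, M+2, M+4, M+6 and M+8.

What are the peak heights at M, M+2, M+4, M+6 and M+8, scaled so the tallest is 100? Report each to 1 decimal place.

The 4 Zd atoms are independent, so intensities follow the terms of (0.691 + 0.309)^4.
P(M) = 0.691^4 = 0.227988
P(M+2) = 4 × 0.691^3 × 0.309^1 = 0.407805
P(M+4) = 6 × 0.691^2 × 0.309^2 = 0.273542
P(M+6) = 4 × 0.691^1 × 0.309^3 = 0.081548
P(M+8) = 0.309^4 = 0.009117
The M+2 peak is largest (0.407805); scaling to 100 gives 55.9 : 100.0 : 67.1 : 20.0 : 2.2.

55.9 : 100.0 : 67.1 : 20.0 : 2.2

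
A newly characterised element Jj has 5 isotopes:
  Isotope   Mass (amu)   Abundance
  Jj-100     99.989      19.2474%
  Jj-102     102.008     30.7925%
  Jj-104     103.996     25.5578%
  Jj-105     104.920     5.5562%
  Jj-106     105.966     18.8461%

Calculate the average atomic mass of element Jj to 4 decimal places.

Ar = Σ fᵢ·mᵢ = 0.192474 × 99.989 + 0.307925 × 102.008 + 0.255578 × 103.996 + 0.055562 × 104.920 + 0.188461 × 105.966
= 19.24528 + 31.41081 + 26.57909 + 5.82957 + 19.97046 = 103.03521 amu

103.0352 amu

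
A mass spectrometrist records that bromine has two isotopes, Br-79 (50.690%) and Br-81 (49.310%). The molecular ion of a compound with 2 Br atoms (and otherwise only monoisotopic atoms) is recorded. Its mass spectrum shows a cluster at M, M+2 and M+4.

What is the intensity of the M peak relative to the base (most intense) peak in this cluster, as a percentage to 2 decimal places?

51.40%

(0.50690 + 0.49310)^2 gives M 0.2569, M+2 0.4999, M+4 0.2431; the largest is M+2.
P(M+2) = C(2,1) × 0.50690^1 × 0.49310^1 = 2 × 0.5069 × 0.4931 = 0.499905 (base)
P(M) = C(2,0) × 0.50690^2 × 0.49310^0 = 1 × 0.25694761 × 1.0000 = 0.256948
Relative intensity = 0.256948 / 0.499905 × 100 = 51.40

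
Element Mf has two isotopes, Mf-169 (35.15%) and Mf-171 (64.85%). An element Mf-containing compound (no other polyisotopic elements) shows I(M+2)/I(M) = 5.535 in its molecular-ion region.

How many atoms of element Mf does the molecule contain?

3

The M+2/M ratio from n Mf atoms is n · q/p = n · 0.6485/0.3515.
n = 5.535 × 0.3515/0.6485 = 3.00 ≈ 3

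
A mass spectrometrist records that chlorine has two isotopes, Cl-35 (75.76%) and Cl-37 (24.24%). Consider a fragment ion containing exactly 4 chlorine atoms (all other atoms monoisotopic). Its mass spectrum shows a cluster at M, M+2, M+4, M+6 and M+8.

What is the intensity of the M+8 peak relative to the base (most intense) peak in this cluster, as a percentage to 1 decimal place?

0.8%

(0.7576 + 0.2424)^4 gives M 0.3294, M+2 0.4216, M+4 0.2023, M+6 0.0432, M+8 0.0035; the largest is M+2.
P(M+2) = C(4,1) × 0.7576^3 × 0.2424^1 = 4 × 0.4348304 × 0.2424 = 0.421612 (base)
P(M+8) = C(4,4) × 0.7576^0 × 0.2424^4 = 1 × 1.0000 × 0.00345247 = 0.003452
Relative intensity = 0.003452 / 0.421612 × 100 = 0.8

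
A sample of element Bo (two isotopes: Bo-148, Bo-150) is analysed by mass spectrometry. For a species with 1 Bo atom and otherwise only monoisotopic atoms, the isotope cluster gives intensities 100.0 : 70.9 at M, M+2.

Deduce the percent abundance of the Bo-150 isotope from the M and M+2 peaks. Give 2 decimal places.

Let p = fractional abundance of Bo-148. I(M+2)/I(M) = [C(1,1)·p^0·(1−p)] / p^1 = 1·(1−p)/p = 70.9/100.0 = 0.7090
(1−p)/p = 0.7090/1 = 0.7090  ⇒  p = 1/(1 + 0.7090) = 0.5851
Bo-148: 58.51%, Bo-150: 41.49%.

41.49%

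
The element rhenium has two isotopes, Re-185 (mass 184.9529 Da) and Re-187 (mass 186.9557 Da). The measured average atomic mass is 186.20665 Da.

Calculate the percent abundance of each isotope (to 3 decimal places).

Re-185: 37.400%, Re-187: 62.600%

Let x be the fractional abundance of Re-185; then Re-187 has abundance 1 − x.
184.9529·x + 186.9557·(1 − x) = 186.20665
(184.9529 − 186.9557)·x = 186.20665 − 186.9557
x = -0.74905 / -2.0028 = 0.37400 → 37.400% Re-185, 62.600% Re-187.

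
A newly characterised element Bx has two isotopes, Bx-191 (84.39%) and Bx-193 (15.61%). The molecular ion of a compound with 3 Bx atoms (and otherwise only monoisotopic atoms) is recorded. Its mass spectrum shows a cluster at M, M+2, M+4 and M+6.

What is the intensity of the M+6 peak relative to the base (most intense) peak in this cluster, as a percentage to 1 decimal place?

(0.8439 + 0.1561)^3 gives M 0.6010, M+2 0.3335, M+4 0.0617, M+6 0.0038; the largest is M.
P(M) = C(3,0) × 0.8439^3 × 0.1561^0 = 1 × 0.60099791 × 1.0000 = 0.600998 (base)
P(M+6) = C(3,3) × 0.8439^0 × 0.1561^3 = 1 × 1.0000 × 0.00380372 = 0.003804
Relative intensity = 0.003804 / 0.600998 × 100 = 0.6

0.6%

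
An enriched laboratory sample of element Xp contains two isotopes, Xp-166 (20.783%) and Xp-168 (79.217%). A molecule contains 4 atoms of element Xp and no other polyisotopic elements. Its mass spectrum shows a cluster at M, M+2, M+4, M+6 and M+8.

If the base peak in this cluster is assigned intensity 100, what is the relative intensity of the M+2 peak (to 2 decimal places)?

Binomial terms of (0.20783 + 0.79217)^4: M 0.0019, M+2 0.0284, M+4 0.1626, M+6 0.4133, M+8 0.3938 → M+6 is the base peak.
P(M+6) = C(4,3) × 0.20783^1 × 0.79217^3 = 4 × 0.20783 × 0.49711306 = 0.413260 (base)
P(M+2) = C(4,1) × 0.20783^3 × 0.79217^1 = 4 × 0.00897687 × 0.79217 = 0.028445
Relative intensity = 0.028445 / 0.413260 × 100 = 6.88

6.88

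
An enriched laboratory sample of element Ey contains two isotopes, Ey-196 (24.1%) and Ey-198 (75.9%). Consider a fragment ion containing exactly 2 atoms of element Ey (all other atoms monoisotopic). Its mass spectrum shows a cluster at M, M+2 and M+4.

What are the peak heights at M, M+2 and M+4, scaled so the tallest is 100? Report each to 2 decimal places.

10.08 : 63.50 : 100.00

Each Ey atom is independently Ey-196 (p = 0.241) or Ey-198 (q = 0.759); the cluster is the binomial expansion (p + q)^2.
P(M) = 0.241^2 = 0.058081
P(M+2) = 2 × 0.241^1 × 0.759^1 = 0.365838
P(M+4) = 0.759^2 = 0.576081
The M+4 peak is largest (0.576081); scaling to 100 gives 10.08 : 63.50 : 100.00.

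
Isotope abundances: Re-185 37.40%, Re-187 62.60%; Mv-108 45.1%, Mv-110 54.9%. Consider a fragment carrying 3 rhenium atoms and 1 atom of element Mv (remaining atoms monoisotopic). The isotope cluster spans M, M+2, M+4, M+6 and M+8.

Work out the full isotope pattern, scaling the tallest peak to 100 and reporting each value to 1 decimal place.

Rhenium pattern (n=3): 0.05231362 : 0.26268713 : 0.43968487 : 0.24531438
Element Mv pattern (n=1): 0.4510 : 0.5490
Convolve the two distributions (both contribute in 2-u steps):
  M: 0.05231362×0.4510 = 0.023593
  M+2: 0.05231362×0.5490 + 0.26268713×0.4510 = 0.147192
  M+4: 0.26268713×0.5490 + 0.43968487×0.4510 = 0.342513
  M+6: 0.43968487×0.5490 + 0.24531438×0.4510 = 0.352024
  M+8: 0.24531438×0.5490 = 0.134678
Scale to base peak (0.352024) = 100: 6.7 : 41.8 : 97.3 : 100.0 : 38.3

6.7 : 41.8 : 97.3 : 100.0 : 38.3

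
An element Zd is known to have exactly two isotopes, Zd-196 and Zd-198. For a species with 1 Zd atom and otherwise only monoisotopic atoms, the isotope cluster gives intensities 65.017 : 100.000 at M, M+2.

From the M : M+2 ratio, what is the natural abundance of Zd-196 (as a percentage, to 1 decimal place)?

Let p = fractional abundance of Zd-196. I(M+2)/I(M) = [C(1,1)·p^0·(1−p)] / p^1 = 1·(1−p)/p = 100.000/65.017 = 1.5381
(1−p)/p = 1.5381/1 = 1.5381  ⇒  p = 1/(1 + 1.5381) = 0.3940
Zd-196: 39.4%, Zd-198: 60.6%.

39.4%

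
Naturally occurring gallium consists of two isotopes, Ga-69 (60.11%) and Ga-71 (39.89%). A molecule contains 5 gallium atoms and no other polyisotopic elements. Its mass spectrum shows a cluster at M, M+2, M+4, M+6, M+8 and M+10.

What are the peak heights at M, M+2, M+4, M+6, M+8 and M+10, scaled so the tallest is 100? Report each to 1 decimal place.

The 5 Ga atoms are independent, so intensities follow the terms of (0.6011 + 0.3989)^5.
P(M) = 0.6011^5 = 0.078475
P(M+2) = 5 × 0.6011^4 × 0.3989^1 = 0.260388
P(M+4) = 10 × 0.6011^3 × 0.3989^2 = 0.345596
P(M+6) = 10 × 0.6011^2 × 0.3989^3 = 0.229343
P(M+8) = 5 × 0.6011^1 × 0.3989^4 = 0.076098
P(M+10) = 0.3989^5 = 0.010100
The M+4 peak is largest (0.345596); scaling to 100 gives 22.7 : 75.3 : 100.0 : 66.4 : 22.0 : 2.9.

22.7 : 75.3 : 100.0 : 66.4 : 22.0 : 2.9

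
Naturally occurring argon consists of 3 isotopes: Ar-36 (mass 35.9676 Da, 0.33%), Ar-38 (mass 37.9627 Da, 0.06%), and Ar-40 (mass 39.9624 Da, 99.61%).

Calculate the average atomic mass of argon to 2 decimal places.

Average mass = Σ (abundance × isotope mass) = 0.0033 × 35.9676 + 0.0006 × 37.9627 + 0.9961 × 39.9624
= 0.11869 + 0.02278 + 39.80655 = 39.94802 Da

39.95 Da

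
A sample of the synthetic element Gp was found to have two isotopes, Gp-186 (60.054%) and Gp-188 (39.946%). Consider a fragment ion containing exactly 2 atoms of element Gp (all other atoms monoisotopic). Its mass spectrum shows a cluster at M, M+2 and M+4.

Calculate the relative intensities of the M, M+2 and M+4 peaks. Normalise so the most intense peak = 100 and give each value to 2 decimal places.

Expanding (0.60054 + 0.39946)^2:
P(M) = 0.60054^2 = 0.360648
P(M+2) = 2 × 0.60054^1 × 0.39946^1 = 0.479783
P(M+4) = 0.39946^2 = 0.159568
The M+2 peak is largest (0.479783); scaling to 100 gives 75.17 : 100.00 : 33.26.

75.17 : 100.00 : 33.26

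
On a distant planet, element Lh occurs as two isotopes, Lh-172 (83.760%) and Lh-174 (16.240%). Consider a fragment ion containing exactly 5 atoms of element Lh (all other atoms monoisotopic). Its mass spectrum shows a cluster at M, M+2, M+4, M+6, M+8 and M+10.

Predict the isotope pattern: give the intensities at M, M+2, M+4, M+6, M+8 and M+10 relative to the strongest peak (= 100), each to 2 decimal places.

The 5 Lh atoms are independent, so intensities follow the terms of (0.83760 + 0.16240)^5.
P(M) = 0.83760^5 = 0.412272
P(M+2) = 5 × 0.83760^4 × 0.16240^1 = 0.399671
P(M+4) = 10 × 0.83760^3 × 0.16240^2 = 0.154982
P(M+6) = 10 × 0.83760^2 × 0.16240^3 = 0.030049
P(M+8) = 5 × 0.83760^1 × 0.16240^4 = 0.002913
P(M+10) = 0.16240^5 = 0.000113
The M peak is largest (0.412272); scaling to 100 gives 100.00 : 96.94 : 37.59 : 7.29 : 0.71 : 0.03.

100.00 : 96.94 : 37.59 : 7.29 : 0.71 : 0.03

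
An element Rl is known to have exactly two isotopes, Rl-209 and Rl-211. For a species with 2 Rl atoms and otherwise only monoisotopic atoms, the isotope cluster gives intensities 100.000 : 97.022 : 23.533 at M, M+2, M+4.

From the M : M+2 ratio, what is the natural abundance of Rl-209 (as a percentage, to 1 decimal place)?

67.3%

If p is the fraction of Rl that is Rl-209, then I(M+2)/I(M) = [C(2,1)·p^1·(1−p)] / p^2 = 2·(1−p)/p = 97.022/100.000 = 0.9702
(1−p)/p = 0.9702/2 = 0.4851  ⇒  p = 1/(1 + 0.4851) = 0.6734
Rl-209: 67.3%, Rl-211: 32.7%.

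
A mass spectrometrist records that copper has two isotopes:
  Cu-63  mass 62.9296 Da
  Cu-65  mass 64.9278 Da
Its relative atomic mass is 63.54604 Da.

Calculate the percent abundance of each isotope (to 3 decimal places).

Cu-63: 69.150%, Cu-65: 30.850%

With x = fraction of Cu-63 (so Cu-65 is 1 − x):
62.9296·x + 64.9278·(1 − x) = 63.54604
(62.9296 − 64.9278)·x = 63.54604 − 64.9278
x = -1.38176 / -1.9982 = 0.69150 → 69.150% Cu-63, 30.850% Cu-65.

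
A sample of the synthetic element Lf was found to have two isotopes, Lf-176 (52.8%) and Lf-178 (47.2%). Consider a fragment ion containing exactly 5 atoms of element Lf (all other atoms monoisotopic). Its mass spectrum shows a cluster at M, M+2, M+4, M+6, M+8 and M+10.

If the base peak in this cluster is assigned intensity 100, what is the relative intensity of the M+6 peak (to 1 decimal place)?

89.4

Binomial terms of (0.528 + 0.472)^5: M 0.0410, M+2 0.1834, M+4 0.3279, M+6 0.2932, M+8 0.1310, M+10 0.0234 → M+4 is the base peak.
P(M+4) = C(5,2) × 0.528^3 × 0.472^2 = 10 × 0.14719795 × 0.222784 = 0.327933 (base)
P(M+6) = C(5,3) × 0.528^2 × 0.472^3 = 10 × 0.278784 × 0.10515405 = 0.293153
Relative intensity = 0.293153 / 0.327933 × 100 = 89.4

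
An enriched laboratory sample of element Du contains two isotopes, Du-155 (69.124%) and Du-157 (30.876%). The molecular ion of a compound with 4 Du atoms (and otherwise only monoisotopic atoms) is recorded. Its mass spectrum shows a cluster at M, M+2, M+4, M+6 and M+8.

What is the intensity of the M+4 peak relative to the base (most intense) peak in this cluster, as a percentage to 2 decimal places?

Term probabilities: M 0.2283, M+2 0.4079, M+4 0.2733, M+6 0.0814, M+8 0.0091. Base peak = M+2.
P(M+2) = C(4,1) × 0.69124^3 × 0.30876^1 = 4 × 0.33028328 × 0.30876 = 0.407913 (base)
P(M+4) = C(4,2) × 0.69124^2 × 0.30876^2 = 6 × 0.47781274 × 0.09533274 = 0.273307
Relative intensity = 0.273307 / 0.407913 × 100 = 67.00

67.00%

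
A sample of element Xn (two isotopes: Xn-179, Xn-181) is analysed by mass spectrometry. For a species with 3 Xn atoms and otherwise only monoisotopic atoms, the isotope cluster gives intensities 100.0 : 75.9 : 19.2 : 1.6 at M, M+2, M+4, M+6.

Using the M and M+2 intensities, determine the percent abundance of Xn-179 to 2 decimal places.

79.81%

Let p = fractional abundance of Xn-179. I(M+2)/I(M) = [C(3,1)·p^2·(1−p)] / p^3 = 3·(1−p)/p = 75.9/100.0 = 0.7590
(1−p)/p = 0.7590/3 = 0.2530  ⇒  p = 1/(1 + 0.2530) = 0.7981
Xn-179: 79.81%, Xn-181: 20.19%.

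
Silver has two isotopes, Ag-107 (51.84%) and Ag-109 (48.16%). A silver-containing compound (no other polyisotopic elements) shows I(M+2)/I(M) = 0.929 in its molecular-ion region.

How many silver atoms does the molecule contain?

1

With n Ag atoms, P(M+2)/P(M) = C(n,1)·p^(n−1)q / p^n = n·q/p = n · 0.4816/0.5184.
n = 0.929 × 0.5184/0.4816 = 1.00 ≈ 1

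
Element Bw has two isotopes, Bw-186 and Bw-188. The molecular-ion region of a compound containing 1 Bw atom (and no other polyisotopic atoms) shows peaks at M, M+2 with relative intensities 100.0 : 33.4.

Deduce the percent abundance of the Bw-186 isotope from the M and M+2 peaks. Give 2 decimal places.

74.96%

If p is the fraction of Bw that is Bw-186, then I(M+2)/I(M) = [C(1,1)·p^0·(1−p)] / p^1 = 1·(1−p)/p = 33.4/100.0 = 0.3340
(1−p)/p = 0.3340/1 = 0.3340  ⇒  p = 1/(1 + 0.3340) = 0.7496
Bw-186: 74.96%, Bw-188: 25.04%.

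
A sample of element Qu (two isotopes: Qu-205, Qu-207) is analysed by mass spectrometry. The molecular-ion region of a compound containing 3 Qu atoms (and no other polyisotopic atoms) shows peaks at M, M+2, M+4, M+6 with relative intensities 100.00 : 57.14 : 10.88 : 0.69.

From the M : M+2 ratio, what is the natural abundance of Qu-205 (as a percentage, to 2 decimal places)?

84.00%

If p is the fraction of Qu that is Qu-205, then I(M+2)/I(M) = [C(3,1)·p^2·(1−p)] / p^3 = 3·(1−p)/p = 57.14/100.00 = 0.5714
(1−p)/p = 0.5714/3 = 0.1905  ⇒  p = 1/(1 + 0.1905) = 0.8400
Qu-205: 84.00%, Qu-207: 16.00%.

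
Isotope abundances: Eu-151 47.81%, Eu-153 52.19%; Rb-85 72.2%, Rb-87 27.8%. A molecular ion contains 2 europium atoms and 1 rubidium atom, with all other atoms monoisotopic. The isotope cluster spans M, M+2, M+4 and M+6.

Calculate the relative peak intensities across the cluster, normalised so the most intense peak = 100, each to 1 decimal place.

38.9 : 100.0 : 79.1 : 17.9

Europium pattern (n=2): 0.22857961 : 0.49904078 : 0.27237961
Rubidium pattern (n=1): 0.7220 : 0.2780
Convolve the two distributions (both contribute in 2-u steps):
  M: 0.22857961×0.7220 = 0.165034
  M+2: 0.22857961×0.2780 + 0.49904078×0.7220 = 0.423853
  M+4: 0.49904078×0.2780 + 0.27237961×0.7220 = 0.335391
  M+6: 0.27237961×0.2780 = 0.075722
Scale to base peak (0.423853) = 100: 38.9 : 100.0 : 79.1 : 17.9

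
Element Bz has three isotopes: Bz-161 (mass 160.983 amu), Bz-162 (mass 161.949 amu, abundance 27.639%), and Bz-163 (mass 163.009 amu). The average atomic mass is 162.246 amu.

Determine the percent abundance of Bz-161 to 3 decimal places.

23.200%

The remaining 72.361% is split between Bz-161 (fraction x) and Bz-163 (fraction 0.72361 − x).
Substituting: 160.983x + 163.009(0.72361 − x) = 117.48491589
(160.983 − 163.009)x = -0.4700266  ⇒  x = 0.23200, y = 0.49161
Bz-161: 23.200%, Bz-163: 49.161%.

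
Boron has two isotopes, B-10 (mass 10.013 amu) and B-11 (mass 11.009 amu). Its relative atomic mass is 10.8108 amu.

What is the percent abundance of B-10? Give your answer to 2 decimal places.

With x = fraction of B-10 (so B-11 is 1 − x):
10.013·x + 11.009·(1 − x) = 10.8108
(10.013 − 11.009)·x = 10.8108 − 11.009
x = -0.1982 / -0.996 = 0.19900 → 19.90% B-10, 80.10% B-11.

19.90%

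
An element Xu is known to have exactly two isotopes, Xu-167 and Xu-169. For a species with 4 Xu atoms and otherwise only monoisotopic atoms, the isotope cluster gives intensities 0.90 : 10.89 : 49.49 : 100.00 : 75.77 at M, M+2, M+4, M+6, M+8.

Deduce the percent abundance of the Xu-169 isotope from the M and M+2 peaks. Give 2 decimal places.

75.16%

If p is the fraction of Xu that is Xu-167, then I(M+2)/I(M) = [C(4,1)·p^3·(1−p)] / p^4 = 4·(1−p)/p = 10.89/0.90 = 12.1000
(1−p)/p = 12.1000/4 = 3.0250  ⇒  p = 1/(1 + 3.0250) = 0.2484
Xu-167: 24.84%, Xu-169: 75.16%.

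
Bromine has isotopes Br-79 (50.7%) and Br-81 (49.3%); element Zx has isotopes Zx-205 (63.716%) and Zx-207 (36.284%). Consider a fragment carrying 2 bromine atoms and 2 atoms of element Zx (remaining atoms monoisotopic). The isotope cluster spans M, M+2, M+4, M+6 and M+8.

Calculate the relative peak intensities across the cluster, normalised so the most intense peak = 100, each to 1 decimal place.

Bromine pattern (n=2): 0.257049 : 0.499902 : 0.243049
Element Zx pattern (n=2): 0.40597287 : 0.46237427 : 0.13165287
Convolve the two distributions (both contribute in 2-u steps):
  M: 0.257049×0.40597287 = 0.104355
  M+2: 0.257049×0.46237427 + 0.499902×0.40597287 = 0.321799
  M+4: 0.257049×0.13165287 + 0.499902×0.46237427 + 0.243049×0.40597287 = 0.363654
  M+6: 0.499902×0.13165287 + 0.243049×0.46237427 = 0.178193
  M+8: 0.243049×0.13165287 = 0.031998
Scale to base peak (0.363654) = 100: 28.7 : 88.5 : 100.0 : 49.0 : 8.8

28.7 : 88.5 : 100.0 : 49.0 : 8.8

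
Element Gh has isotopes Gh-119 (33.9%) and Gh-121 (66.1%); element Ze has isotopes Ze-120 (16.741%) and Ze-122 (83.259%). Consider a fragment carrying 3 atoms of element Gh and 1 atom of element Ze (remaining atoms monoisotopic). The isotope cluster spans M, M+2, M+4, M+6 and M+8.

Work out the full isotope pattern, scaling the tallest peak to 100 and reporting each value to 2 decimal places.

Element Gh pattern (n=3): 0.03895822 : 0.22788834 : 0.44434866 : 0.28880478
Element Ze pattern (n=1): 0.16741 : 0.83259
Convolve the two distributions (both contribute in 2-u steps):
  M: 0.03895822×0.16741 = 0.006522
  M+2: 0.03895822×0.83259 + 0.22788834×0.16741 = 0.070587
  M+4: 0.22788834×0.83259 + 0.44434866×0.16741 = 0.264126
  M+6: 0.44434866×0.83259 + 0.28880478×0.16741 = 0.418309
  M+8: 0.28880478×0.83259 = 0.240456
Scale to base peak (0.418309) = 100: 1.56 : 16.87 : 63.14 : 100.00 : 57.48

1.56 : 16.87 : 63.14 : 100.00 : 57.48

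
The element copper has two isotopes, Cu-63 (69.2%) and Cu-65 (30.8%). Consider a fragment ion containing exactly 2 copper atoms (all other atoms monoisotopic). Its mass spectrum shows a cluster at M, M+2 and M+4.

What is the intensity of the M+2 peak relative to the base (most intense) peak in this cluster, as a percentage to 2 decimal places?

Term probabilities: M 0.4789, M+2 0.4263, M+4 0.0949. Base peak = M.
P(M) = C(2,0) × 0.692^2 × 0.308^0 = 1 × 0.478864 × 1.0000 = 0.478864 (base)
P(M+2) = C(2,1) × 0.692^1 × 0.308^1 = 2 × 0.6920 × 0.3080 = 0.426272
Relative intensity = 0.426272 / 0.478864 × 100 = 89.02

89.02%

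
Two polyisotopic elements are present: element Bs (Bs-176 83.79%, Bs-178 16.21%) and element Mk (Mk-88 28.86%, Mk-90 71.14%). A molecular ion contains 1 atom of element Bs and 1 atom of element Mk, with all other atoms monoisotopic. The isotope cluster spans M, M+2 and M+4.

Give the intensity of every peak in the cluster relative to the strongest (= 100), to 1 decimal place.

37.6 : 100.0 : 17.9

Element Bs pattern (n=1): 0.8379 : 0.1621
Element Mk pattern (n=1): 0.2886 : 0.7114
Convolve the two distributions (both contribute in 2-u steps):
  M: 0.8379×0.2886 = 0.241818
  M+2: 0.8379×0.7114 + 0.1621×0.2886 = 0.642864
  M+4: 0.1621×0.7114 = 0.115318
Scale to base peak (0.642864) = 100: 37.6 : 100.0 : 17.9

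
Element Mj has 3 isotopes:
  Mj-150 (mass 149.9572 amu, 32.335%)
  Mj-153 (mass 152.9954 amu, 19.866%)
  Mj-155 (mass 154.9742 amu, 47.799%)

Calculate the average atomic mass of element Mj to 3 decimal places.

The abundance-weighted mean is 0.32335 × 149.9572 + 0.19866 × 152.9954 + 0.47799 × 154.9742
= 48.48866 + 30.39407 + 74.07612 = 152.95885 amu

152.959 amu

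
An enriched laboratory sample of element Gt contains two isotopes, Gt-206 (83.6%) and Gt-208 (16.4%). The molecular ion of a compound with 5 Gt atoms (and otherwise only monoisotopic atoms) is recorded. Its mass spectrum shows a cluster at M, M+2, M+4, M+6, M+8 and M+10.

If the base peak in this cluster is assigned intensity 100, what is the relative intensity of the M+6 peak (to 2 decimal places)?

7.55

Term probabilities: M 0.4083, M+2 0.4005, M+4 0.1571, M+6 0.0308, M+8 0.0030, M+10 0.0001. Base peak = M.
P(M) = C(5,0) × 0.836^5 × 0.164^0 = 1 × 0.4083489 × 1.0000 = 0.408349 (base)
P(M+6) = C(5,3) × 0.836^2 × 0.164^3 = 10 × 0.698896 × 0.00441094 = 0.030828
Relative intensity = 0.030828 / 0.408349 × 100 = 7.55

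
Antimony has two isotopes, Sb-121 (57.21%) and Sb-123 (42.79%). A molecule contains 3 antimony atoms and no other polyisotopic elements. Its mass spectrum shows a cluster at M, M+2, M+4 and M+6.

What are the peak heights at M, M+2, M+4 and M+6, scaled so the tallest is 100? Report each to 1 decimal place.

44.6 : 100.0 : 74.8 : 18.6

The 3 Sb atoms are independent, so intensities follow the terms of (0.5721 + 0.4279)^3.
P(M) = 0.5721^3 = 0.187247
P(M+2) = 3 × 0.5721^2 × 0.4279^1 = 0.420153
P(M+4) = 3 × 0.5721^1 × 0.4279^2 = 0.314252
P(M+6) = 0.4279^3 = 0.078348
The M+2 peak is largest (0.420153); scaling to 100 gives 44.6 : 100.0 : 74.8 : 18.6.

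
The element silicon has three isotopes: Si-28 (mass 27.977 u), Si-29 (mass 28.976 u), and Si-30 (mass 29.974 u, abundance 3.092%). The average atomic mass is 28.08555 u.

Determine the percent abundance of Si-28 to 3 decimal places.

92.223%

The remaining 96.908% is split between Si-28 (fraction x) and Si-29 (fraction 0.96908 − x).
Substituting: 27.977x + 28.976(0.96908 − x) = 27.15875392
(27.977 − 28.976)x = -0.92130816  ⇒  x = 0.92223, y = 0.04685
Si-28: 92.223%, Si-29: 4.685%.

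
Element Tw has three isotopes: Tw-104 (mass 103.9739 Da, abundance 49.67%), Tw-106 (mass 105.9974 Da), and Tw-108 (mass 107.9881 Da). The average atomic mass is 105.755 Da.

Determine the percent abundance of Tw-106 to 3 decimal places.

12.018%

The remaining 50.33% is split between Tw-106 (fraction x) and Tw-108 (fraction 0.5033 − x).
Substituting: 105.9974x + 107.9881(0.5033 − x) = 54.11116387
(105.9974 − 107.9881)x = -0.23924686  ⇒  x = 0.12018, y = 0.38312
Tw-106: 12.018%, Tw-108: 38.312%.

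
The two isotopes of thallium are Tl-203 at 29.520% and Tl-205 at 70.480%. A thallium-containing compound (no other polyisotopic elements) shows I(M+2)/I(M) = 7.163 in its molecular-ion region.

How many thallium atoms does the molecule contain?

For n independent Tl atoms, I(M+2)/I(M) = n · (abundance Tl-205) / (abundance Tl-203) = n · 0.70480/0.29520.
n = 7.163 × 0.29520/0.70480 = 3.00 ≈ 3

3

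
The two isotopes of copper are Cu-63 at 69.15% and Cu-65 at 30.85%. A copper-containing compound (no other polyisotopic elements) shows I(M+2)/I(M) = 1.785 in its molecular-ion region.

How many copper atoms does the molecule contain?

4

With n Cu atoms, P(M+2)/P(M) = C(n,1)·p^(n−1)q / p^n = n·q/p = n · 0.3085/0.6915.
n = 1.785 × 0.6915/0.3085 = 4.00 ≈ 4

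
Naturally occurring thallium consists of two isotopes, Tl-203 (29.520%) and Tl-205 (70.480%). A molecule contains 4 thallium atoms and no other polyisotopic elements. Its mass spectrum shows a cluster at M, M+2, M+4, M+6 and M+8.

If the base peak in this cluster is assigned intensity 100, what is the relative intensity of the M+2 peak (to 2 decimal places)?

(0.29520 + 0.70480)^4 gives M 0.0076, M+2 0.0725, M+4 0.2597, M+6 0.4134, M+8 0.2468; the largest is M+6.
P(M+6) = C(4,3) × 0.29520^1 × 0.70480^3 = 4 × 0.2952 × 0.35010449 = 0.413403 (base)
P(M+2) = C(4,1) × 0.29520^3 × 0.70480^1 = 4 × 0.02572463 × 0.7048 = 0.072523
Relative intensity = 0.072523 / 0.413403 × 100 = 17.54

17.54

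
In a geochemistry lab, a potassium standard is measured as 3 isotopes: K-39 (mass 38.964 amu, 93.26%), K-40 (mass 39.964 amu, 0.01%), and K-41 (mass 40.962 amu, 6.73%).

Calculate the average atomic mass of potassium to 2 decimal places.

39.10 amu

Average mass = Σ (abundance × isotope mass) = 0.9326 × 38.964 + 0.0001 × 39.964 + 0.0673 × 40.962
= 36.3378 + 0.0040 + 2.7567 = 39.0985 amu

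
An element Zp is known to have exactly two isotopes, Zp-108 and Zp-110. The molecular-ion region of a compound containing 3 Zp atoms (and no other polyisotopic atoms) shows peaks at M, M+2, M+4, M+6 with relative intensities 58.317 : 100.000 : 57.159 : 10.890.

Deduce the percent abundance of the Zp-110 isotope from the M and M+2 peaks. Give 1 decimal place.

Let p = fractional abundance of Zp-108. I(M+2)/I(M) = [C(3,1)·p^2·(1−p)] / p^3 = 3·(1−p)/p = 100.000/58.317 = 1.7148
(1−p)/p = 1.7148/3 = 0.5716  ⇒  p = 1/(1 + 0.5716) = 0.6363
Zp-108: 63.6%, Zp-110: 36.4%.

36.4%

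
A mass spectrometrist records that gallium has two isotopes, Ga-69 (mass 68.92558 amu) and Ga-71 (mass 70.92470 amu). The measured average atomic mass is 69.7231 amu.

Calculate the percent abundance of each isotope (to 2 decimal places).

Writing the weighted mean with unknown fraction x of Ga-69:
68.92558·x + 70.92470·(1 − x) = 69.7231
(68.92558 − 70.92470)·x = 69.7231 − 70.92470
x = -1.20160 / -1.99912 = 0.60106 → 60.11% Ga-69, 39.89% Ga-71.

Ga-69: 60.11%, Ga-71: 39.89%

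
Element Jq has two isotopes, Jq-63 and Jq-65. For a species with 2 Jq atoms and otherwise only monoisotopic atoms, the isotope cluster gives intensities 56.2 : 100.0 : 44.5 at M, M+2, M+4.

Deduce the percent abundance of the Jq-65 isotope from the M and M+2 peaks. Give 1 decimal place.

47.1%

If p is the fraction of Jq that is Jq-63, then I(M+2)/I(M) = [C(2,1)·p^1·(1−p)] / p^2 = 2·(1−p)/p = 100.0/56.2 = 1.7794
(1−p)/p = 1.7794/2 = 0.8897  ⇒  p = 1/(1 + 0.8897) = 0.5292
Jq-63: 52.9%, Jq-65: 47.1%.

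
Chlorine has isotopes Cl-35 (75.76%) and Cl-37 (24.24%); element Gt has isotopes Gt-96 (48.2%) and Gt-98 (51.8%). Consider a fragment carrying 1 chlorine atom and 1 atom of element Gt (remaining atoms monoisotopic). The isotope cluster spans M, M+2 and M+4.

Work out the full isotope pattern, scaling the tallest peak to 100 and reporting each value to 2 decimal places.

Chlorine pattern (n=1): 0.7576 : 0.2424
Element Gt pattern (n=1): 0.4820 : 0.5180
Convolve the two distributions (both contribute in 2-u steps):
  M: 0.7576×0.4820 = 0.365163
  M+2: 0.7576×0.5180 + 0.2424×0.4820 = 0.509274
  M+4: 0.2424×0.5180 = 0.125563
Scale to base peak (0.509274) = 100: 71.70 : 100.00 : 24.66

71.70 : 100.00 : 24.66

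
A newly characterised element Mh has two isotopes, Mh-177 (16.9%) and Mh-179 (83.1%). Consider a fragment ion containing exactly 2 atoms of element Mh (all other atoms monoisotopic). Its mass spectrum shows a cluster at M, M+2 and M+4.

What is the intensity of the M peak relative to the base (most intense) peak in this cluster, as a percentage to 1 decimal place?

4.1%

Term probabilities: M 0.0286, M+2 0.2809, M+4 0.6906. Base peak = M+4.
P(M+4) = C(2,2) × 0.169^0 × 0.831^2 = 1 × 1.0000 × 0.690561 = 0.690561 (base)
P(M) = C(2,0) × 0.169^2 × 0.831^0 = 1 × 0.028561 × 1.0000 = 0.028561
Relative intensity = 0.028561 / 0.690561 × 100 = 4.1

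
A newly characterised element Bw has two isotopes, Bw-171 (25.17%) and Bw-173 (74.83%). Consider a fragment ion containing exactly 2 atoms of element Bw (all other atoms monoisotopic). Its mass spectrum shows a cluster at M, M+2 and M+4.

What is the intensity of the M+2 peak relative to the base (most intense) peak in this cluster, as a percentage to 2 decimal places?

Binomial terms of (0.2517 + 0.7483)^2: M 0.0634, M+2 0.3767, M+4 0.5600 → M+4 is the base peak.
P(M+4) = C(2,2) × 0.2517^0 × 0.7483^2 = 1 × 1.0000 × 0.55995289 = 0.559953 (base)
P(M+2) = C(2,1) × 0.2517^1 × 0.7483^1 = 2 × 0.2517 × 0.7483 = 0.376694
Relative intensity = 0.376694 / 0.559953 × 100 = 67.27

67.27%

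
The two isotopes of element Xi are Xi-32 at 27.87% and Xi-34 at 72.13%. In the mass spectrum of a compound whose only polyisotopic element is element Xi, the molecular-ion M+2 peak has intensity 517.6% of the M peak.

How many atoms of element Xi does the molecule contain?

The M+2/M ratio from n Xi atoms is n · q/p = n · 0.7213/0.2787.
n = 5.176 × 0.2787/0.7213 = 2.00 ≈ 2

2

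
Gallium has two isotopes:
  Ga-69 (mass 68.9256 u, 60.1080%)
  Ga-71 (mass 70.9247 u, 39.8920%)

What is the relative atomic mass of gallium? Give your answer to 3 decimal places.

69.723 u

Ar = Σ fᵢ·mᵢ = 0.601080 × 68.9256 + 0.398920 × 70.9247
= 41.42980 + 28.29328 = 69.72308 u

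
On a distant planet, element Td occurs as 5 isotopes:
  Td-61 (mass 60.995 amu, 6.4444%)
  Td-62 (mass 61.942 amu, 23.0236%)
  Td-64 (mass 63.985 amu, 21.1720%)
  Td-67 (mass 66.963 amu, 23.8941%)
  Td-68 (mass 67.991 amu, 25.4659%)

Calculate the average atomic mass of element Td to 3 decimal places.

65.054 amu

Weight each isotope mass by its fractional abundance: 0.064444 × 60.995 + 0.230236 × 61.942 + 0.211720 × 63.985 + 0.238941 × 66.963 + 0.254659 × 67.991
= 3.9308 + 14.2613 + 13.5469 + 16.0002 + 17.3145 = 65.0537 amu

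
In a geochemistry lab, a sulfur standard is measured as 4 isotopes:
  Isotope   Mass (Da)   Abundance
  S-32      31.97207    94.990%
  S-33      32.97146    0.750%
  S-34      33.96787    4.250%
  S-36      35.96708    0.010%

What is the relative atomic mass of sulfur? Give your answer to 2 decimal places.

The abundance-weighted mean is 0.94990 × 31.97207 + 0.00750 × 32.97146 + 0.04250 × 33.96787 + 0.00010 × 35.96708
= 30.370269 + 0.247286 + 1.443634 + 0.003597 = 32.064786 Da

32.06 Da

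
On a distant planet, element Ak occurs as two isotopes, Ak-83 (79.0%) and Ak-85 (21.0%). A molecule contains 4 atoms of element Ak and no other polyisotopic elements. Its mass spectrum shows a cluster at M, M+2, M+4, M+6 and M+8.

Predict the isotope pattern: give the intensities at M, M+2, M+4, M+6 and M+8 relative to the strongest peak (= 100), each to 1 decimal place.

The 4 Ak atoms are independent, so intensities follow the terms of (0.790 + 0.210)^4.
P(M) = 0.790^4 = 0.389501
P(M+2) = 4 × 0.790^3 × 0.210^1 = 0.414153
P(M+4) = 6 × 0.790^2 × 0.210^2 = 0.165137
P(M+6) = 4 × 0.790^1 × 0.210^3 = 0.029265
P(M+8) = 0.210^4 = 0.001945
The M+2 peak is largest (0.414153); scaling to 100 gives 94.0 : 100.0 : 39.9 : 7.1 : 0.5.

94.0 : 100.0 : 39.9 : 7.1 : 0.5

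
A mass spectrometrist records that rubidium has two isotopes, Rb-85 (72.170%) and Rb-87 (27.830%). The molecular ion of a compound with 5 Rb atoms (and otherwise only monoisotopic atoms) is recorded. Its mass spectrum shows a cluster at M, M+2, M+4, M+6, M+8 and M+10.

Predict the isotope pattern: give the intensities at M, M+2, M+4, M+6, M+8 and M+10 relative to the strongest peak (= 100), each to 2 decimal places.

Expanding (0.72170 + 0.27830)^5:
P(M) = 0.72170^5 = 0.195787
P(M+2) = 5 × 0.72170^4 × 0.27830^1 = 0.377494
P(M+4) = 10 × 0.72170^3 × 0.27830^2 = 0.291136
P(M+6) = 10 × 0.72170^2 × 0.27830^3 = 0.112267
P(M+8) = 5 × 0.72170^1 × 0.27830^4 = 0.021646
P(M+10) = 0.27830^5 = 0.001669
The M+2 peak is largest (0.377494); scaling to 100 gives 51.86 : 100.00 : 77.12 : 29.74 : 5.73 : 0.44.

51.86 : 100.00 : 77.12 : 29.74 : 5.73 : 0.44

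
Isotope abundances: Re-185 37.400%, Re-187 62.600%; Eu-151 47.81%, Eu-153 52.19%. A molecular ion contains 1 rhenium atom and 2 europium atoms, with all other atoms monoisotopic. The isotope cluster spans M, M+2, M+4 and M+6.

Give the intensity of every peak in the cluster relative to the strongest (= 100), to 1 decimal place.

Rhenium pattern (n=1): 0.3740 : 0.6260
Europium pattern (n=2): 0.22857961 : 0.49904078 : 0.27237961
Convolve the two distributions (both contribute in 2-u steps):
  M: 0.3740×0.22857961 = 0.085489
  M+2: 0.3740×0.49904078 + 0.6260×0.22857961 = 0.329732
  M+4: 0.3740×0.27237961 + 0.6260×0.49904078 = 0.414270
  M+6: 0.6260×0.27237961 = 0.170510
Scale to base peak (0.414270) = 100: 20.6 : 79.6 : 100.0 : 41.2

20.6 : 79.6 : 100.0 : 41.2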